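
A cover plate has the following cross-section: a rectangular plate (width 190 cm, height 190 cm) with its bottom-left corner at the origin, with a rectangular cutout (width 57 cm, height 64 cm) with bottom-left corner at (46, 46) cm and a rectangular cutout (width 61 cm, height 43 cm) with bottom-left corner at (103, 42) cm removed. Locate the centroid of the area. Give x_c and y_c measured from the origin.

plate: A = 190 × 190 = 36100.00, centroid at (95.00, 95.00).
hole 1: A = −(57 × 64) = -3648.00, centroid at (74.50, 78.00).
hole 2: A = −(61 × 43) = -2623.00, centroid at (133.50, 63.50).
ΣA = 29829.00 cm²
ΣAx_c = (36100.00)(95.00) + (-3648.00)(74.50) + (-2623.00)(133.50) = 2807553.50 cm³
ΣAy_c = (36100.00)(95.00) + (-3648.00)(78.00) + (-2623.00)(63.50) = 2978395.50 cm³
x_c = 2807553.50 / 29829.00 = 94.12 cm
y_c = 2978395.50 / 29829.00 = 99.85 cm

x_c = 94.12 cm, y_c = 99.85 cm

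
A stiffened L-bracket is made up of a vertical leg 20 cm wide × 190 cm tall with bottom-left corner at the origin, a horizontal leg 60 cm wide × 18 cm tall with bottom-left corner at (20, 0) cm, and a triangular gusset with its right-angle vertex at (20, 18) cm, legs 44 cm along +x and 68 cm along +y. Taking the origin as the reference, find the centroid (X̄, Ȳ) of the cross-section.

X̄ = 22.56 cm, Ȳ = 67.68 cm

vertical leg: A = 20 × 190 = 3800.00, centroid at (10.00, 95.00).
horizontal leg: A = 60 × 18 = 1080.00, centroid at (50.00, 9.00).
gusset: A = ½·44·68 = 1496.00, centroid at (34.67, 40.67).
ΣA = 6376.00 cm²
ΣAX̄ = (3800.00)(10.00) + (1080.00)(50.00) + (1496.00)(34.67) = 143861.33 cm³
ΣAȲ = (3800.00)(95.00) + (1080.00)(9.00) + (1496.00)(40.67) = 431557.33 cm³
X̄ = 143861.33 / 6376.00 = 22.56 cm
Ȳ = 431557.33 / 6376.00 = 67.68 cm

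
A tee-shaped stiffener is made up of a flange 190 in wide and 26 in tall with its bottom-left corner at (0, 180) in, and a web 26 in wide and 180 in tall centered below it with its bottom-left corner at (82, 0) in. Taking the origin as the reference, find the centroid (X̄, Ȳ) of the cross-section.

X̄ = 95.00 in, Ȳ = 142.89 in

web: A = 26 × 180 = 4680.00, centroid at (95.00, 90.00).
flange: A = 190 × 26 = 4940.00, centroid at (95.00, 193.00).
ΣA = 9620.00 in², ΣAX̄ = 913900.00 in³, ΣAȲ = 1374620.00 in³.
X̄ = 913900.00/9620.00 = 95.00 in; Ȳ = 1374620.00/9620.00 = 142.89 in.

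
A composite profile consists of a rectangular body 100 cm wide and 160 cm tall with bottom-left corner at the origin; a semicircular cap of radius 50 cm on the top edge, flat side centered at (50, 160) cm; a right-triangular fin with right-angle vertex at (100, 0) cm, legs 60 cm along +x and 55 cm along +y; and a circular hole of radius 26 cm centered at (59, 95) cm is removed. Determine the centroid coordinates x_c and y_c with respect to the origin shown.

Part | A | x̄ᵢ | ȳᵢ | A·x̄ᵢ | A·ȳᵢ
rectangular body | 16000.00 | 50.00 | 80.00 | 800000.00 | 1280000.00
semicircular top | 3926.99 | 50.00 | 181.22 | 196349.54 | 711651.86
triangular fin | 1650.00 | 120.00 | 18.33 | 198000.00 | 30250.00
hole | -2123.72 | 59.00 | 95.00 | -125299.28 | -201753.08
Σ | 19453.27 |  |  | 1069050.26 | 1820148.78
x_c = 1069050.26 / 19453.27 = 54.95 cm
y_c = 1820148.78 / 19453.27 = 93.57 cm

x_c = 54.95 cm, y_c = 93.57 cm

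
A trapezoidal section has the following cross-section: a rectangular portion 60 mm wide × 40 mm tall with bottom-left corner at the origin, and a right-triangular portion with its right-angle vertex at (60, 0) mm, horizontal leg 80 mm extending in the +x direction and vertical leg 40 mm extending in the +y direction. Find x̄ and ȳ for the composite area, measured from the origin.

rectangular portion: A = 60 × 40 = 2400.00, centroid at (30.00, 20.00).
triangular portion: A = ½·80·40 = 1600.00, centroid at (86.67, 13.33).
ΣA = 4000.00 mm²
ΣAx̄ = (2400.00)(30.00) + (1600.00)(86.67) = 210666.67 mm³
ΣAȳ = (2400.00)(20.00) + (1600.00)(13.33) = 69333.33 mm³
x̄ = 210666.67 / 4000.00 = 52.67 mm
ȳ = 69333.33 / 4000.00 = 17.33 mm

x̄ = 52.67 mm, ȳ = 17.33 mm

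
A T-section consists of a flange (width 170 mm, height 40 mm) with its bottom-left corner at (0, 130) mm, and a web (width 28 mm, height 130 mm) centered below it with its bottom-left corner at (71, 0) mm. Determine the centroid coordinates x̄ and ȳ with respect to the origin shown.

x̄ = 85.00 mm, ȳ = 120.36 mm

web: A = 28 × 130 = 3640.00, centroid at (85.00, 65.00).
flange: A = 170 × 40 = 6800.00, centroid at (85.00, 150.00).
ΣA = 10440.00 mm², ΣAx̄ = 887400.00 mm³, ΣAȳ = 1256600.00 mm³.
x̄ = 887400.00/10440.00 = 85.00 mm; ȳ = 1256600.00/10440.00 = 120.36 mm.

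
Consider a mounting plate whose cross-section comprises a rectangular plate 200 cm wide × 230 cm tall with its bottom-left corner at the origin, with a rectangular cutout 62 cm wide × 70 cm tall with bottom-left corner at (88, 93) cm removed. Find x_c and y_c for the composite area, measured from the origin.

x_c = 98.02 cm, y_c = 113.65 cm

plate: A = 200 × 230 = 46000.00, centroid at (100.00, 115.00).
hole: A = −(62 × 70) = -4340.00, centroid at (119.00, 128.00).
ΣA = 41660.00 cm²
ΣAx_c = (46000.00)(100.00) + (-4340.00)(119.00) = 4083540.00 cm³
ΣAy_c = (46000.00)(115.00) + (-4340.00)(128.00) = 4734480.00 cm³
x_c = 4083540.00 / 41660.00 = 98.02 cm
y_c = 4734480.00 / 41660.00 = 113.65 cm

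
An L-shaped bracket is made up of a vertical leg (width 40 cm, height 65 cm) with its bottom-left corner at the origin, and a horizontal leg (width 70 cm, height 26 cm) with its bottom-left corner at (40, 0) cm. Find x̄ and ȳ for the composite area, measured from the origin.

vertical leg: A = 40 × 65 = 2600.00, centroid at (20.00, 32.50).
horizontal leg: A = 70 × 26 = 1820.00, centroid at (75.00, 13.00).
ΣA = 4420.00 cm², ΣAx̄ = 188500.00 cm³, ΣAȳ = 108160.00 cm³.
x̄ = 188500.00/4420.00 = 42.65 cm; ȳ = 108160.00/4420.00 = 24.47 cm.

x̄ = 42.65 cm, ȳ = 24.47 cm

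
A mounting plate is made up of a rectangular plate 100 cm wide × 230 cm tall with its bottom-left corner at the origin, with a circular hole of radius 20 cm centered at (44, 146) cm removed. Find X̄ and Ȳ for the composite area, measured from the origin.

plate: A = 100 × 230 = 23000.00, centroid at (50.00, 115.00).
hole: A = −π·20² = -1256.64, centroid at (44.00, 146.00).
ΣA = 21743.36 cm², ΣAX̄ = 1094707.97 cm³, ΣAȲ = 2461530.99 cm³.
X̄ = 1094707.97/21743.36 = 50.35 cm; Ȳ = 2461530.99/21743.36 = 113.21 cm.

X̄ = 50.35 cm, Ȳ = 113.21 cm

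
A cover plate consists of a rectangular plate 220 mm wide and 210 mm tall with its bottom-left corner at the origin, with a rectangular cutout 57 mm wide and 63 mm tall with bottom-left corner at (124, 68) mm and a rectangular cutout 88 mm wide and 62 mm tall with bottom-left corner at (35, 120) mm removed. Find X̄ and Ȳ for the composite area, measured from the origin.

plate: A = 220 × 210 = 46200.00, centroid at (110.00, 105.00).
hole 1: A = −(57 × 63) = -3591.00, centroid at (152.50, 99.50).
hole 2: A = −(88 × 62) = -5456.00, centroid at (79.00, 151.00).
ΣA = 37153.00 mm²
ΣAX̄ = (46200.00)(110.00) + (-3591.00)(152.50) + (-5456.00)(79.00) = 4103348.50 mm³
ΣAȲ = (46200.00)(105.00) + (-3591.00)(99.50) + (-5456.00)(151.00) = 3669839.50 mm³
X̄ = 4103348.50 / 37153.00 = 110.44 mm
Ȳ = 3669839.50 / 37153.00 = 98.78 mm

X̄ = 110.44 mm, Ȳ = 98.78 mm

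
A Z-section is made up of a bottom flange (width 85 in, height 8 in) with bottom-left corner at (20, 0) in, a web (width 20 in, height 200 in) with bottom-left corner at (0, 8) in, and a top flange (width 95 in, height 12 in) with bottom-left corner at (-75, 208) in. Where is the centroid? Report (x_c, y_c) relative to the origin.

bottom flange: A = 85 × 8 = 680.00, centroid at (62.50, 4.00).
web: A = 20 × 200 = 4000.00, centroid at (10.00, 108.00).
top flange: A = 95 × 12 = 1140.00, centroid at (-27.50, 214.00).
ΣA = 5820.00 in², ΣAx_c = 51150.00 in³, ΣAy_c = 678680.00 in³.
x_c = 51150.00/5820.00 = 8.79 in; y_c = 678680.00/5820.00 = 116.61 in.

x_c = 8.79 in, y_c = 116.61 in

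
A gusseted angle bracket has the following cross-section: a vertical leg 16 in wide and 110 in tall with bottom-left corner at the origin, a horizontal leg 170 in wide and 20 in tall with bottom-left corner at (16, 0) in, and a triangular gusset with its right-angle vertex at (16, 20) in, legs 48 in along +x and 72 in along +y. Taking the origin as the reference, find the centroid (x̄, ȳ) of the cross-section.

vertical leg: A = 16 × 110 = 1760.00, centroid at (8.00, 55.00).
horizontal leg: A = 170 × 20 = 3400.00, centroid at (101.00, 10.00).
gusset: A = ½·48·72 = 1728.00, centroid at (32.00, 44.00).
ΣA = 6888.00 in², ΣAx̄ = 412776.00 in³, ΣAȳ = 206832.00 in³.
x̄ = 412776.00/6888.00 = 59.93 in; ȳ = 206832.00/6888.00 = 30.03 in.

x̄ = 59.93 in, ȳ = 30.03 in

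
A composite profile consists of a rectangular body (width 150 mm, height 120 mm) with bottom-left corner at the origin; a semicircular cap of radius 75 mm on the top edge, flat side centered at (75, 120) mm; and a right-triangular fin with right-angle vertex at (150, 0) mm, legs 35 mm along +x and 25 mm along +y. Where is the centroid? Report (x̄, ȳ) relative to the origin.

x̄ = 76.39 mm, ȳ = 88.92 mm

rectangular body: A = 150 × 120 = 18000.00, centroid at (75.00, 60.00).
semicircular top: A = ½π·75² = 8835.73, centroid at (75.00, 151.83).
triangular fin: A = ½·35·25 = 437.50, centroid at (161.67, 8.33).
ΣA = 27273.23 mm²
ΣAx̄ = (18000.00)(75.00) + (8835.73)(75.00) + (437.50)(161.67) = 2083408.87 mm³
ΣAȳ = (18000.00)(60.00) + (8835.73)(151.83) + (437.50)(8.33) = 2425183.35 mm³
x̄ = 2083408.87 / 27273.23 = 76.39 mm
ȳ = 2425183.35 / 27273.23 = 88.92 mm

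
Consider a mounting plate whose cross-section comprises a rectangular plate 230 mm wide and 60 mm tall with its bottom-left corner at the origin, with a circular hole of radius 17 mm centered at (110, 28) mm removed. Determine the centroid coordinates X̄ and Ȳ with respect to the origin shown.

X̄ = 115.35 mm, Ȳ = 30.14 mm

Part | A | x̄ᵢ | ȳᵢ | A·x̄ᵢ | A·ȳᵢ
plate | 13800.00 | 115.00 | 30.00 | 1587000.00 | 414000.00
hole | -907.92 | 110.00 | 28.00 | -99871.23 | -25421.77
Σ | 12892.08 |  |  | 1487128.77 | 388578.23
X̄ = 1487128.77 / 12892.08 = 115.35 mm
Ȳ = 388578.23 / 12892.08 = 30.14 mm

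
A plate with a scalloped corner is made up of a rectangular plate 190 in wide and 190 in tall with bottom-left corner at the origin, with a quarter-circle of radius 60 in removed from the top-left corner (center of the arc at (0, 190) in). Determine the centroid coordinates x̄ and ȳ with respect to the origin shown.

plate: A = 190 × 190 = 36100.00, centroid at (95.00, 95.00).
removed quarter-circle: A = −¼π·60² = -2827.43, centroid at (25.46, 164.54).
ΣA = 33272.57 in²
ΣAx̄ = (36100.00)(95.00) + (-2827.43)(25.46) = 3357500.00 in³
ΣAȳ = (36100.00)(95.00) + (-2827.43)(164.54) = 2964287.66 in³
x̄ = 3357500.00 / 33272.57 = 100.91 in
ȳ = 2964287.66 / 33272.57 = 89.09 in

x̄ = 100.91 in, ȳ = 89.09 in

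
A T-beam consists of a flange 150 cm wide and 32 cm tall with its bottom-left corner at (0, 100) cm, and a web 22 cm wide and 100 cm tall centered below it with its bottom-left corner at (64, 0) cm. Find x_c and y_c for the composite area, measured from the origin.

web: A = 22 × 100 = 2200.00, centroid at (75.00, 50.00).
flange: A = 150 × 32 = 4800.00, centroid at (75.00, 116.00).
ΣA = 7000.00 cm², ΣAx_c = 525000.00 cm³, ΣAy_c = 666800.00 cm³.
x_c = 525000.00/7000.00 = 75.00 cm; y_c = 666800.00/7000.00 = 95.26 cm.

x_c = 75.00 cm, y_c = 95.26 cm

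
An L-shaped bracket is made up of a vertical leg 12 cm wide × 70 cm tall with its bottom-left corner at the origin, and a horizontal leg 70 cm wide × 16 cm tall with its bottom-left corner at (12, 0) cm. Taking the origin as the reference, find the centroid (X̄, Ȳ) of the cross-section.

X̄ = 29.43 cm, Ȳ = 19.57 cm

vertical leg: A = 12 × 70 = 840.00, centroid at (6.00, 35.00).
horizontal leg: A = 70 × 16 = 1120.00, centroid at (47.00, 8.00).
ΣA = 1960.00 cm², ΣAX̄ = 57680.00 cm³, ΣAȲ = 38360.00 cm³.
X̄ = 57680.00/1960.00 = 29.43 cm; Ȳ = 38360.00/1960.00 = 19.57 cm.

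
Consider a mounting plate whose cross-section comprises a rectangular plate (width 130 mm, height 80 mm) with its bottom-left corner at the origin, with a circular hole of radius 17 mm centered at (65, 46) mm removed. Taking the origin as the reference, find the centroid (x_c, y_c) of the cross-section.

plate: A = 130 × 80 = 10400.00, centroid at (65.00, 40.00).
hole: A = −π·17² = -907.92, centroid at (65.00, 46.00).
ΣA = 9492.08 mm²
ΣAx_c = (10400.00)(65.00) + (-907.92)(65.00) = 616985.18 mm³
ΣAy_c = (10400.00)(40.00) + (-907.92)(46.00) = 374235.67 mm³
x_c = 616985.18 / 9492.08 = 65.00 mm
y_c = 374235.67 / 9492.08 = 39.43 mm

x_c = 65.00 mm, y_c = 39.43 mm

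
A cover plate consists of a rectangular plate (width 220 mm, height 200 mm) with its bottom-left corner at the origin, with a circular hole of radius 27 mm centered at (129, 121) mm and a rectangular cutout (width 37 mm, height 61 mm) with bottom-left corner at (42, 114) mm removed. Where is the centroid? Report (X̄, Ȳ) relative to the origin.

plate: A = 220 × 200 = 44000.00, centroid at (110.00, 100.00).
hole 1: A = −π·27² = -2290.22, centroid at (129.00, 121.00).
hole 2: A = −(37 × 61) = -2257.00, centroid at (60.50, 144.50).
ΣA = 39452.78 mm²
ΣAX̄ = (44000.00)(110.00) + (-2290.22)(129.00) + (-2257.00)(60.50) = 4408012.99 mm³
ΣAȲ = (44000.00)(100.00) + (-2290.22)(121.00) + (-2257.00)(144.50) = 3796746.75 mm³
X̄ = 4408012.99 / 39452.78 = 111.73 mm
Ȳ = 3796746.75 / 39452.78 = 96.24 mm

X̄ = 111.73 mm, Ȳ = 96.24 mm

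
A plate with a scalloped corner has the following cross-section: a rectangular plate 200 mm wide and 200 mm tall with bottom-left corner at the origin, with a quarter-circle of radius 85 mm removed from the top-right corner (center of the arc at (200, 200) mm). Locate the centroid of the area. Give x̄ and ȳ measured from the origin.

x̄ = 89.43 mm, ȳ = 89.43 mm

plate: A = 200 × 200 = 40000.00, centroid at (100.00, 100.00).
removed quarter-circle: A = −¼π·85² = -5674.50, centroid at (163.92, 163.92).
ΣA = 34325.50 mm², ΣAx̄ = 3069807.99 mm³, ΣAȳ = 3069807.99 mm³.
x̄ = 3069807.99/34325.50 = 89.43 mm; ȳ = 3069807.99/34325.50 = 89.43 mm.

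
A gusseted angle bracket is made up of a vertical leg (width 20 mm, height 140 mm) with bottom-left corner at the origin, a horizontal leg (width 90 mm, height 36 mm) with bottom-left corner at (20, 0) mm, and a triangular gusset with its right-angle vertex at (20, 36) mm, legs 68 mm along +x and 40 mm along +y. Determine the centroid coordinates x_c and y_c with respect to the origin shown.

vertical leg: A = 20 × 140 = 2800.00, centroid at (10.00, 70.00).
horizontal leg: A = 90 × 36 = 3240.00, centroid at (65.00, 18.00).
gusset: A = ½·68·40 = 1360.00, centroid at (42.67, 49.33).
ΣA = 7400.00 mm², ΣAx_c = 296626.67 mm³, ΣAy_c = 321413.33 mm³.
x_c = 296626.67/7400.00 = 40.08 mm; y_c = 321413.33/7400.00 = 43.43 mm.

x_c = 40.08 mm, y_c = 43.43 mm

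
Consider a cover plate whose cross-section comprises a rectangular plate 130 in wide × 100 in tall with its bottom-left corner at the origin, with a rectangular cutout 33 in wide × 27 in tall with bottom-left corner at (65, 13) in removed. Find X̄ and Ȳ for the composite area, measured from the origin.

X̄ = 63.79 in, Ȳ = 51.73 in

plate: A = 130 × 100 = 13000.00, centroid at (65.00, 50.00).
hole: A = −(33 × 27) = -891.00, centroid at (81.50, 26.50).
ΣA = 12109.00 in², ΣAX̄ = 772383.50 in³, ΣAȲ = 626388.50 in³.
X̄ = 772383.50/12109.00 = 63.79 in; Ȳ = 626388.50/12109.00 = 51.73 in.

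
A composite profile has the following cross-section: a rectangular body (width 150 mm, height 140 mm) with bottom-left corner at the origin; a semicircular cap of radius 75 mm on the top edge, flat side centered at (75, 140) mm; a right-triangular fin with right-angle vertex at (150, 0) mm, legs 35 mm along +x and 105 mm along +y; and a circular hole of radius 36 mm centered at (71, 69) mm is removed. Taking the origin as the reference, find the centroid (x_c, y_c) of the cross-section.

rectangular body: A = 150 × 140 = 21000.00, centroid at (75.00, 70.00).
semicircular top: A = ½π·75² = 8835.73, centroid at (75.00, 171.83).
triangular fin: A = ½·35·105 = 1837.50, centroid at (161.67, 35.00).
hole: A = −π·36² = -4071.50, centroid at (71.00, 69.00).
ΣA = 27601.73 mm², ΣAx_c = 2245665.41 mm³, ΣAy_c = 2771630.83 mm³.
x_c = 2245665.41/27601.73 = 81.36 mm; y_c = 2771630.83/27601.73 = 100.42 mm.

x_c = 81.36 mm, y_c = 100.42 mm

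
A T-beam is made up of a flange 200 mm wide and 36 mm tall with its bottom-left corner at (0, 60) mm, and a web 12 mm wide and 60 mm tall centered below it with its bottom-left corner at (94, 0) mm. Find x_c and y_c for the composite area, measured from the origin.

web: A = 12 × 60 = 720.00, centroid at (100.00, 30.00).
flange: A = 200 × 36 = 7200.00, centroid at (100.00, 78.00).
ΣA = 7920.00 mm²
ΣAx_c = (720.00)(100.00) + (7200.00)(100.00) = 792000.00 mm³
ΣAy_c = (720.00)(30.00) + (7200.00)(78.00) = 583200.00 mm³
x_c = 792000.00 / 7920.00 = 100.00 mm
y_c = 583200.00 / 7920.00 = 73.64 mm

x_c = 100.00 mm, y_c = 73.64 mm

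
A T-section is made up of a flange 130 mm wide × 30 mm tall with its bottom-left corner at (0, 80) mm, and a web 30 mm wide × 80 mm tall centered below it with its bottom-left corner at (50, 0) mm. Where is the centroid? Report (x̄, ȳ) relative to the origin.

web: A = 30 × 80 = 2400.00, centroid at (65.00, 40.00).
flange: A = 130 × 30 = 3900.00, centroid at (65.00, 95.00).
ΣA = 6300.00 mm², ΣAx̄ = 409500.00 mm³, ΣAȳ = 466500.00 mm³.
x̄ = 409500.00/6300.00 = 65.00 mm; ȳ = 466500.00/6300.00 = 74.05 mm.

x̄ = 65.00 mm, ȳ = 74.05 mm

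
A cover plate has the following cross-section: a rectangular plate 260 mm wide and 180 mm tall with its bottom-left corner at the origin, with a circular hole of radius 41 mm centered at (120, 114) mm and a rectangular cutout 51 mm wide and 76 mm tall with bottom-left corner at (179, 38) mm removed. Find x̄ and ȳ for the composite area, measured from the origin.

x̄ = 123.73 mm, ȳ = 88.07 mm

plate: A = 260 × 180 = 46800.00, centroid at (130.00, 90.00).
hole 1: A = −π·41² = -5281.02, centroid at (120.00, 114.00).
hole 2: A = −(51 × 76) = -3876.00, centroid at (204.50, 76.00).
ΣA = 37642.98 mm²
ΣAx̄ = (46800.00)(130.00) + (-5281.02)(120.00) + (-3876.00)(204.50) = 4657635.93 mm³
ΣAȳ = (46800.00)(90.00) + (-5281.02)(114.00) + (-3876.00)(76.00) = 3315388.03 mm³
x̄ = 4657635.93 / 37642.98 = 123.73 mm
ȳ = 3315388.03 / 37642.98 = 88.07 mm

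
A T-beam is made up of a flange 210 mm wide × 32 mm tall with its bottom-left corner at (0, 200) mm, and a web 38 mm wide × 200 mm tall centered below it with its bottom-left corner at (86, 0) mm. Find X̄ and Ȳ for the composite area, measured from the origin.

Part | A | x̄ᵢ | ȳᵢ | A·x̄ᵢ | A·ȳᵢ
web | 7600.00 | 105.00 | 100.00 | 798000.00 | 760000.00
flange | 6720.00 | 105.00 | 216.00 | 705600.00 | 1451520.00
Σ | 14320.00 |  |  | 1503600.00 | 2211520.00
X̄ = 1503600.00 / 14320.00 = 105.00 mm
Ȳ = 2211520.00 / 14320.00 = 154.44 mm

X̄ = 105.00 mm, Ȳ = 154.44 mm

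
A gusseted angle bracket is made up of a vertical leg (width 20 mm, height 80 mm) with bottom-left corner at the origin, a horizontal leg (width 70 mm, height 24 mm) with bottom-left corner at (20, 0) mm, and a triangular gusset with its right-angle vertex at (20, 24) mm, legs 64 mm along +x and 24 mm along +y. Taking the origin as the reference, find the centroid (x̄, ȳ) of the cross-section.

Part | A | x̄ᵢ | ȳᵢ | A·x̄ᵢ | A·ȳᵢ
vertical leg | 1600.00 | 10.00 | 40.00 | 16000.00 | 64000.00
horizontal leg | 1680.00 | 55.00 | 12.00 | 92400.00 | 20160.00
gusset | 768.00 | 41.33 | 32.00 | 31744.00 | 24576.00
Σ | 4048.00 |  |  | 140144.00 | 108736.00
x̄ = 140144.00 / 4048.00 = 34.62 mm
ȳ = 108736.00 / 4048.00 = 26.86 mm

x̄ = 34.62 mm, ȳ = 26.86 mm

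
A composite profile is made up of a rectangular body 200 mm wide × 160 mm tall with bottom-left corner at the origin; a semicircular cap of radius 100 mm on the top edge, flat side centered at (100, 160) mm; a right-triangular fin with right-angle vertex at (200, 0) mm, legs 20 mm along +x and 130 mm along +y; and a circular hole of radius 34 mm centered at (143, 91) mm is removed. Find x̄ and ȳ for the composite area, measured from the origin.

x̄ = 99.61 mm, ȳ = 120.45 mm

rectangular body: A = 200 × 160 = 32000.00, centroid at (100.00, 80.00).
semicircular top: A = ½π·100² = 15707.96, centroid at (100.00, 202.44).
triangular fin: A = ½·20·130 = 1300.00, centroid at (206.67, 43.33).
hole: A = −π·34² = -3631.68, centroid at (143.00, 91.00).
ΣA = 45376.28 mm², ΣAx̄ = 4520132.60 mm³, ΣAȳ = 5465791.14 mm³.
x̄ = 4520132.60/45376.28 = 99.61 mm; ȳ = 5465791.14/45376.28 = 120.45 mm.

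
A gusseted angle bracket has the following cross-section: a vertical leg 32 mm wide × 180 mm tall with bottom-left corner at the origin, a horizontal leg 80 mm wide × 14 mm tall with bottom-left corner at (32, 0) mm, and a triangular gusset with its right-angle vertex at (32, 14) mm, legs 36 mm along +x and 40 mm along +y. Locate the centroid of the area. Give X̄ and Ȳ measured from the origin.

vertical leg: A = 32 × 180 = 5760.00, centroid at (16.00, 90.00).
horizontal leg: A = 80 × 14 = 1120.00, centroid at (72.00, 7.00).
gusset: A = ½·36·40 = 720.00, centroid at (44.00, 27.33).
ΣA = 7600.00 mm²
ΣAX̄ = (5760.00)(16.00) + (1120.00)(72.00) + (720.00)(44.00) = 204480.00 mm³
ΣAȲ = (5760.00)(90.00) + (1120.00)(7.00) + (720.00)(27.33) = 545920.00 mm³
X̄ = 204480.00 / 7600.00 = 26.91 mm
Ȳ = 545920.00 / 7600.00 = 71.83 mm

X̄ = 26.91 mm, Ȳ = 71.83 mm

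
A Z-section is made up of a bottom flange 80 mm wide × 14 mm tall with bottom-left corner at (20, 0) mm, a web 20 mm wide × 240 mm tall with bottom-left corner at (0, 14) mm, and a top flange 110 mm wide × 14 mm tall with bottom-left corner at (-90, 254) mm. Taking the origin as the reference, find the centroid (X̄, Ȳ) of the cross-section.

bottom flange: A = 80 × 14 = 1120.00, centroid at (60.00, 7.00).
web: A = 20 × 240 = 4800.00, centroid at (10.00, 134.00).
top flange: A = 110 × 14 = 1540.00, centroid at (-35.00, 261.00).
ΣA = 7460.00 mm², ΣAX̄ = 61300.00 mm³, ΣAȲ = 1052980.00 mm³.
X̄ = 61300.00/7460.00 = 8.22 mm; Ȳ = 1052980.00/7460.00 = 141.15 mm.

X̄ = 8.22 mm, Ȳ = 141.15 mm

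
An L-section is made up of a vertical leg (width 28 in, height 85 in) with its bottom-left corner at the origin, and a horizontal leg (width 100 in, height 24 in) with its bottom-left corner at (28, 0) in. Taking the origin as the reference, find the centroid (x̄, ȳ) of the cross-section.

x̄ = 46.13 in, ȳ = 27.19 in

vertical leg: A = 28 × 85 = 2380.00, centroid at (14.00, 42.50).
horizontal leg: A = 100 × 24 = 2400.00, centroid at (78.00, 12.00).
ΣA = 4780.00 in²
ΣAx̄ = (2380.00)(14.00) + (2400.00)(78.00) = 220520.00 in³
ΣAȳ = (2380.00)(42.50) + (2400.00)(12.00) = 129950.00 in³
x̄ = 220520.00 / 4780.00 = 46.13 in
ȳ = 129950.00 / 4780.00 = 27.19 in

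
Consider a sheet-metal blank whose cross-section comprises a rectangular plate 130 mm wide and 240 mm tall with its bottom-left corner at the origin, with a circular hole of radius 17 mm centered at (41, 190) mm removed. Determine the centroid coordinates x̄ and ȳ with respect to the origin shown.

plate: A = 130 × 240 = 31200.00, centroid at (65.00, 120.00).
hole: A = −π·17² = -907.92, centroid at (41.00, 190.00).
ΣA = 30292.08 mm², ΣAx̄ = 1990775.27 mm³, ΣAȳ = 3571495.15 mm³.
x̄ = 1990775.27/30292.08 = 65.72 mm; ȳ = 3571495.15/30292.08 = 117.90 mm.

x̄ = 65.72 mm, ȳ = 117.90 mm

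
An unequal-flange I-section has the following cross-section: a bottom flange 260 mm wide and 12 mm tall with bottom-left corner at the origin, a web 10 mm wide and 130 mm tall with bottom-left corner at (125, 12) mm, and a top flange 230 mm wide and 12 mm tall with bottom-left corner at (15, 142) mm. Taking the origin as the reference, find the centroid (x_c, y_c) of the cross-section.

x_c = 130.00 mm, y_c = 73.44 mm

Part | A | x̄ᵢ | ȳᵢ | A·x̄ᵢ | A·ȳᵢ
bottom flange | 3120.00 | 130.00 | 6.00 | 405600.00 | 18720.00
web | 1300.00 | 130.00 | 77.00 | 169000.00 | 100100.00
top flange | 2760.00 | 130.00 | 148.00 | 358800.00 | 408480.00
Σ | 7180.00 |  |  | 933400.00 | 527300.00
x_c = 933400.00 / 7180.00 = 130.00 mm
y_c = 527300.00 / 7180.00 = 73.44 mm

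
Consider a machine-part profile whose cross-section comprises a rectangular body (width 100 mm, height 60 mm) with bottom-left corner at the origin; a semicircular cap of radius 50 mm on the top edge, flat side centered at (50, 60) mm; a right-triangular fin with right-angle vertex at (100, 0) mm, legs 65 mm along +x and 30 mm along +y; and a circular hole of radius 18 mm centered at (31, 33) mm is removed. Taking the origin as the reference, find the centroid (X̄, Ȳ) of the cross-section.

Part | A | x̄ᵢ | ȳᵢ | A·x̄ᵢ | A·ȳᵢ
rectangular body | 6000.00 | 50.00 | 30.00 | 300000.00 | 180000.00
semicircular top | 3926.99 | 50.00 | 81.22 | 196349.54 | 318952.78
triangular fin | 975.00 | 121.67 | 10.00 | 118625.00 | 9750.00
hole | -1017.88 | 31.00 | 33.00 | -31554.16 | -33589.91
Σ | 9884.11 |  |  | 583420.38 | 475112.87
X̄ = 583420.38 / 9884.11 = 59.03 mm
Ȳ = 475112.87 / 9884.11 = 48.07 mm

X̄ = 59.03 mm, Ȳ = 48.07 mm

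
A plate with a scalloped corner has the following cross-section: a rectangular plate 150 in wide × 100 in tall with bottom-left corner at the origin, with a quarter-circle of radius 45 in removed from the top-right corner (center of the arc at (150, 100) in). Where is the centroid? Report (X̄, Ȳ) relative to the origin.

plate: A = 150 × 100 = 15000.00, centroid at (75.00, 50.00).
removed quarter-circle: A = −¼π·45² = -1590.43, centroid at (130.90, 80.90).
ΣA = 13409.57 in², ΣAX̄ = 916810.31 in³, ΣAȲ = 621331.87 in³.
X̄ = 916810.31/13409.57 = 68.37 in; Ȳ = 621331.87/13409.57 = 46.33 in.

X̄ = 68.37 in, Ȳ = 46.33 in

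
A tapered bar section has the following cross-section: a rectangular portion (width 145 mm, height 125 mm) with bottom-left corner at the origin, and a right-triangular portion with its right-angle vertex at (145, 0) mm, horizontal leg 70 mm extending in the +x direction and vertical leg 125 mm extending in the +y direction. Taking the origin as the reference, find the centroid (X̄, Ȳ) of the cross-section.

X̄ = 91.13 mm, Ȳ = 58.45 mm

rectangular portion: A = 145 × 125 = 18125.00, centroid at (72.50, 62.50).
triangular portion: A = ½·70·125 = 4375.00, centroid at (168.33, 41.67).
ΣA = 22500.00 mm², ΣAX̄ = 2050520.83 mm³, ΣAȲ = 1315104.17 mm³.
X̄ = 2050520.83/22500.00 = 91.13 mm; Ȳ = 1315104.17/22500.00 = 58.45 mm.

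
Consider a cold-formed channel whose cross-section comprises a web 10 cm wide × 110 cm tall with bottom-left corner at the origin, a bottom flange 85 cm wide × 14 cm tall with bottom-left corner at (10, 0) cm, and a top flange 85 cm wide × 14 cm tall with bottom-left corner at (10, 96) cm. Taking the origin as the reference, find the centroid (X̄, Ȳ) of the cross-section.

web: A = 10 × 110 = 1100.00, centroid at (5.00, 55.00).
bottom flange: A = 85 × 14 = 1190.00, centroid at (52.50, 7.00).
top flange: A = 85 × 14 = 1190.00, centroid at (52.50, 103.00).
ΣA = 3480.00 cm², ΣAX̄ = 130450.00 cm³, ΣAȲ = 191400.00 cm³.
X̄ = 130450.00/3480.00 = 37.49 cm; Ȳ = 191400.00/3480.00 = 55.00 cm.

X̄ = 37.49 cm, Ȳ = 55.00 cm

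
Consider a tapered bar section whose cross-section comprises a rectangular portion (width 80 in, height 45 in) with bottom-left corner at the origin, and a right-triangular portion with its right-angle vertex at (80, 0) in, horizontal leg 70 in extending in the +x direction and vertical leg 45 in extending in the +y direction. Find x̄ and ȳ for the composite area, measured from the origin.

x̄ = 59.28 in, ȳ = 20.22 in

rectangular portion: A = 80 × 45 = 3600.00, centroid at (40.00, 22.50).
triangular portion: A = ½·70·45 = 1575.00, centroid at (103.33, 15.00).
ΣA = 5175.00 in²
ΣAx̄ = (3600.00)(40.00) + (1575.00)(103.33) = 306750.00 in³
ΣAȳ = (3600.00)(22.50) + (1575.00)(15.00) = 104625.00 in³
x̄ = 306750.00 / 5175.00 = 59.28 in
ȳ = 104625.00 / 5175.00 = 20.22 in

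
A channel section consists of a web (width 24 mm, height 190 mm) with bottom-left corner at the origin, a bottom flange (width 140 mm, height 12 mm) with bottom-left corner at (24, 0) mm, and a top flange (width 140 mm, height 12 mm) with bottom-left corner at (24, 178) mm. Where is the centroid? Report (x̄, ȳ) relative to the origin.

x̄ = 46.79 mm, ȳ = 95.00 mm

Part | A | x̄ᵢ | ȳᵢ | A·x̄ᵢ | A·ȳᵢ
web | 4560.00 | 12.00 | 95.00 | 54720.00 | 433200.00
bottom flange | 1680.00 | 94.00 | 6.00 | 157920.00 | 10080.00
top flange | 1680.00 | 94.00 | 184.00 | 157920.00 | 309120.00
Σ | 7920.00 |  |  | 370560.00 | 752400.00
x̄ = 370560.00 / 7920.00 = 46.79 mm
ȳ = 752400.00 / 7920.00 = 95.00 mm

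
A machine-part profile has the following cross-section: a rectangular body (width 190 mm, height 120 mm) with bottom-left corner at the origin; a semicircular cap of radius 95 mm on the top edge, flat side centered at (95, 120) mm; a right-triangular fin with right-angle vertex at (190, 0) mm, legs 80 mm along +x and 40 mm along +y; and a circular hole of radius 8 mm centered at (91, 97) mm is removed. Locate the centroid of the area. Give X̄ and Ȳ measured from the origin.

X̄ = 100.09 mm, Ȳ = 94.92 mm

rectangular body: A = 190 × 120 = 22800.00, centroid at (95.00, 60.00).
semicircular top: A = ½π·95² = 14176.44, centroid at (95.00, 160.32).
triangular fin: A = ½·80·40 = 1600.00, centroid at (216.67, 13.33).
hole: A = −π·8² = -201.06, centroid at (91.00, 97.00).
ΣA = 38375.37 mm²
ΣAX̄ = (22800.00)(95.00) + (14176.44)(95.00) + (1600.00)(216.67) + (-201.06)(91.00) = 3841131.53 mm³
ΣAȲ = (22800.00)(60.00) + (14176.44)(160.32) + (1600.00)(13.33) + (-201.06)(97.00) = 3642586.08 mm³
X̄ = 3841131.53 / 38375.37 = 100.09 mm
Ȳ = 3642586.08 / 38375.37 = 94.92 mm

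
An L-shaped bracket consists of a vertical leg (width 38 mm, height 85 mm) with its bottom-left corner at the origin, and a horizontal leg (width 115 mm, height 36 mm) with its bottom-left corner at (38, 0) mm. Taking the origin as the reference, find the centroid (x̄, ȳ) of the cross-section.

x̄ = 61.97 mm, ȳ = 28.74 mm

vertical leg: A = 38 × 85 = 3230.00, centroid at (19.00, 42.50).
horizontal leg: A = 115 × 36 = 4140.00, centroid at (95.50, 18.00).
ΣA = 7370.00 mm², ΣAx̄ = 456740.00 mm³, ΣAȳ = 211795.00 mm³.
x̄ = 456740.00/7370.00 = 61.97 mm; ȳ = 211795.00/7370.00 = 28.74 mm.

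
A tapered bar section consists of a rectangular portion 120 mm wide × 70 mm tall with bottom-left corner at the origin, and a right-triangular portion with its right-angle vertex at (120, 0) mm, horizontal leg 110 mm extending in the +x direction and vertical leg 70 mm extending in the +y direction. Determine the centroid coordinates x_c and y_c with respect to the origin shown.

rectangular portion: A = 120 × 70 = 8400.00, centroid at (60.00, 35.00).
triangular portion: A = ½·110·70 = 3850.00, centroid at (156.67, 23.33).
ΣA = 12250.00 mm², ΣAx_c = 1107166.67 mm³, ΣAy_c = 383833.33 mm³.
x_c = 1107166.67/12250.00 = 90.38 mm; y_c = 383833.33/12250.00 = 31.33 mm.

x_c = 90.38 mm, y_c = 31.33 mm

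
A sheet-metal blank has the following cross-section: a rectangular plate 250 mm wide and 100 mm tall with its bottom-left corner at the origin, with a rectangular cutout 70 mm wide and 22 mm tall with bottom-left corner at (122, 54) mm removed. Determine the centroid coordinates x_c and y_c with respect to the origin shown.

x_c = 122.90 mm, y_c = 49.02 mm

Part | A | x̄ᵢ | ȳᵢ | A·x̄ᵢ | A·ȳᵢ
plate | 25000.00 | 125.00 | 50.00 | 3125000.00 | 1250000.00
hole | -1540.00 | 157.00 | 65.00 | -241780.00 | -100100.00
Σ | 23460.00 |  |  | 2883220.00 | 1149900.00
x_c = 2883220.00 / 23460.00 = 122.90 mm
y_c = 1149900.00 / 23460.00 = 49.02 mm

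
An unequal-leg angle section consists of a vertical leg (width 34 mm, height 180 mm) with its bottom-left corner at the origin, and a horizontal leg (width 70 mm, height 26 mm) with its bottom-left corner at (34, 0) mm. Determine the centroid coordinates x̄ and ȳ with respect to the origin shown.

vertical leg: A = 34 × 180 = 6120.00, centroid at (17.00, 90.00).
horizontal leg: A = 70 × 26 = 1820.00, centroid at (69.00, 13.00).
ΣA = 7940.00 mm²
ΣAx̄ = (6120.00)(17.00) + (1820.00)(69.00) = 229620.00 mm³
ΣAȳ = (6120.00)(90.00) + (1820.00)(13.00) = 574460.00 mm³
x̄ = 229620.00 / 7940.00 = 28.92 mm
ȳ = 574460.00 / 7940.00 = 72.35 mm

x̄ = 28.92 mm, ȳ = 72.35 mm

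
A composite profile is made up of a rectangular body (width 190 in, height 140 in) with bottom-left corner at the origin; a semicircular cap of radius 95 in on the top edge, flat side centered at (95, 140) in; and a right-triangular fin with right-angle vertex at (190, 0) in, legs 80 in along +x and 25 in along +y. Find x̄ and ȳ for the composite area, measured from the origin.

x̄ = 97.91 in, ȳ = 105.96 in

Part | A | x̄ᵢ | ȳᵢ | A·x̄ᵢ | A·ȳᵢ
rectangular body | 26600.00 | 95.00 | 70.00 | 2527000.00 | 1862000.00
semicircular top | 14176.44 | 95.00 | 180.32 | 1346761.50 | 2556284.49
triangular fin | 1000.00 | 216.67 | 8.33 | 216666.67 | 8333.33
Σ | 41776.44 |  |  | 4090428.17 | 4426617.83
x̄ = 4090428.17 / 41776.44 = 97.91 in
ȳ = 4426617.83 / 41776.44 = 105.96 in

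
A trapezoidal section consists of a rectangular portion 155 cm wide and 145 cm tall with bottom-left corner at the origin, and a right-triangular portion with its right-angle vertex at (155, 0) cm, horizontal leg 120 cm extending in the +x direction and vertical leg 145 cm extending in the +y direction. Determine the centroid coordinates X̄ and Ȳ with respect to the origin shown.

rectangular portion: A = 155 × 145 = 22475.00, centroid at (77.50, 72.50).
triangular portion: A = ½·120·145 = 8700.00, centroid at (195.00, 48.33).
ΣA = 31175.00 cm²
ΣAX̄ = (22475.00)(77.50) + (8700.00)(195.00) = 3438312.50 cm³
ΣAȲ = (22475.00)(72.50) + (8700.00)(48.33) = 2049937.50 cm³
X̄ = 3438312.50 / 31175.00 = 110.29 cm
Ȳ = 2049937.50 / 31175.00 = 65.76 cm

X̄ = 110.29 cm, Ȳ = 65.76 cm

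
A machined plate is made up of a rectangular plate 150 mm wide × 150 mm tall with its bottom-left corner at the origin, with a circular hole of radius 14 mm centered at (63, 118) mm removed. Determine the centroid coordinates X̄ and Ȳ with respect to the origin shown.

plate: A = 150 × 150 = 22500.00, centroid at (75.00, 75.00).
hole: A = −π·14² = -615.75, centroid at (63.00, 118.00).
ΣA = 21884.25 mm²
ΣAX̄ = (22500.00)(75.00) + (-615.75)(63.00) = 1648707.61 mm³
ΣAȲ = (22500.00)(75.00) + (-615.75)(118.00) = 1614841.25 mm³
X̄ = 1648707.61 / 21884.25 = 75.34 mm
Ȳ = 1614841.25 / 21884.25 = 73.79 mm

X̄ = 75.34 mm, Ȳ = 73.79 mm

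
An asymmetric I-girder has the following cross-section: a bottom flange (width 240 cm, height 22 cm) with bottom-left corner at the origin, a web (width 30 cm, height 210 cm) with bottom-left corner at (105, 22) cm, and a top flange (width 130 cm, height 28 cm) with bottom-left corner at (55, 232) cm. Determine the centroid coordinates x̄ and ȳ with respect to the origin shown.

Part | A | x̄ᵢ | ȳᵢ | A·x̄ᵢ | A·ȳᵢ
bottom flange | 5280.00 | 120.00 | 11.00 | 633600.00 | 58080.00
web | 6300.00 | 120.00 | 127.00 | 756000.00 | 800100.00
top flange | 3640.00 | 120.00 | 246.00 | 436800.00 | 895440.00
Σ | 15220.00 |  |  | 1826400.00 | 1753620.00
x̄ = 1826400.00 / 15220.00 = 120.00 cm
ȳ = 1753620.00 / 15220.00 = 115.22 cm

x̄ = 120.00 cm, ȳ = 115.22 cm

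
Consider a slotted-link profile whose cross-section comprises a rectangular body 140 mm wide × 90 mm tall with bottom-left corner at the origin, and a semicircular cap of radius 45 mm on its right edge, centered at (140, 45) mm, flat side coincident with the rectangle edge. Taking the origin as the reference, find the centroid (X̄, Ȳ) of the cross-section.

rectangular body: A = 140 × 90 = 12600.00, centroid at (70.00, 45.00).
semicircular end: A = ½π·45² = 3180.86, centroid at (159.10, 45.00).
ΣA = 15780.86 mm²
ΣAX̄ = (12600.00)(70.00) + (3180.86)(159.10) = 1388070.76 mm³
ΣAȲ = (12600.00)(45.00) + (3180.86)(45.00) = 710138.82 mm³
X̄ = 1388070.76 / 15780.86 = 87.96 mm
Ȳ = 710138.82 / 15780.86 = 45.00 mm

X̄ = 87.96 mm, Ȳ = 45.00 mm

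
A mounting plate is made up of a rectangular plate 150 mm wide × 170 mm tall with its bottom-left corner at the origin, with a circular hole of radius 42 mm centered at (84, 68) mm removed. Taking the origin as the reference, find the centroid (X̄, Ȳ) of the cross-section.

X̄ = 72.50 mm, Ȳ = 89.72 mm

plate: A = 150 × 170 = 25500.00, centroid at (75.00, 85.00).
hole: A = −π·42² = -5541.77, centroid at (84.00, 68.00).
ΣA = 19958.23 mm²
ΣAX̄ = (25500.00)(75.00) + (-5541.77)(84.00) = 1446991.37 mm³
ΣAȲ = (25500.00)(85.00) + (-5541.77)(68.00) = 1790659.68 mm³
X̄ = 1446991.37 / 19958.23 = 72.50 mm
Ȳ = 1790659.68 / 19958.23 = 89.72 mm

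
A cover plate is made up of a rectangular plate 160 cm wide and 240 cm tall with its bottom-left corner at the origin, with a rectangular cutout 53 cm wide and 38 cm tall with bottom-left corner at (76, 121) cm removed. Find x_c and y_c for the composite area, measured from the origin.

x_c = 78.75 cm, y_c = 118.89 cm

plate: A = 160 × 240 = 38400.00, centroid at (80.00, 120.00).
hole: A = −(53 × 38) = -2014.00, centroid at (102.50, 140.00).
ΣA = 36386.00 cm²
ΣAx_c = (38400.00)(80.00) + (-2014.00)(102.50) = 2865565.00 cm³
ΣAy_c = (38400.00)(120.00) + (-2014.00)(140.00) = 4326040.00 cm³
x_c = 2865565.00 / 36386.00 = 78.75 cm
y_c = 4326040.00 / 36386.00 = 118.89 cm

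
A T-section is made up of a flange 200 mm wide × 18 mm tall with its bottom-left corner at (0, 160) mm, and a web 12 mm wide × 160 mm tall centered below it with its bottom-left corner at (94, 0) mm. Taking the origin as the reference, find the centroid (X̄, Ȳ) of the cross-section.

Part | A | x̄ᵢ | ȳᵢ | A·x̄ᵢ | A·ȳᵢ
web | 1920.00 | 100.00 | 80.00 | 192000.00 | 153600.00
flange | 3600.00 | 100.00 | 169.00 | 360000.00 | 608400.00
Σ | 5520.00 |  |  | 552000.00 | 762000.00
X̄ = 552000.00 / 5520.00 = 100.00 mm
Ȳ = 762000.00 / 5520.00 = 138.04 mm

X̄ = 100.00 mm, Ȳ = 138.04 mm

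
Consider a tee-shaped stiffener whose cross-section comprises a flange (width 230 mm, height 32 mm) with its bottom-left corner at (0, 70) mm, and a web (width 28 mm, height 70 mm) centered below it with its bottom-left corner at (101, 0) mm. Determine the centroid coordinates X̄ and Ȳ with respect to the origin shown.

X̄ = 115.00 mm, Ȳ = 75.27 mm

web: A = 28 × 70 = 1960.00, centroid at (115.00, 35.00).
flange: A = 230 × 32 = 7360.00, centroid at (115.00, 86.00).
ΣA = 9320.00 mm²
ΣAX̄ = (1960.00)(115.00) + (7360.00)(115.00) = 1071800.00 mm³
ΣAȲ = (1960.00)(35.00) + (7360.00)(86.00) = 701560.00 mm³
X̄ = 1071800.00 / 9320.00 = 115.00 mm
Ȳ = 701560.00 / 9320.00 = 75.27 mm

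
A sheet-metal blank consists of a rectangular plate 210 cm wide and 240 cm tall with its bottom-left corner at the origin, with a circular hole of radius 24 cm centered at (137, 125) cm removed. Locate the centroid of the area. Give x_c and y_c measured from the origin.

x_c = 103.81 cm, y_c = 119.81 cm

plate: A = 210 × 240 = 50400.00, centroid at (105.00, 120.00).
hole: A = −π·24² = -1809.56, centroid at (137.00, 125.00).
ΣA = 48590.44 cm², ΣAx_c = 5044090.64 cm³, ΣAy_c = 5821805.33 cm³.
x_c = 5044090.64/48590.44 = 103.81 cm; y_c = 5821805.33/48590.44 = 119.81 cm.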